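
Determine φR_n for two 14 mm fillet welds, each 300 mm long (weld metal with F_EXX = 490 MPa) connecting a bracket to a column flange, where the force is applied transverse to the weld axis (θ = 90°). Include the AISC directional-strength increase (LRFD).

φR_n ≈ 1960 kN

t_e = 0.707 × 14 = 9.898 mm; A_we = 9.898 × 600 = 5939 mm².
Directional factor: 1.0 + 0.5 sin^1.5(90°) = 1.5.
F_nw = 0.6 × 490 × 1.5 = 441 MPa.
φR_n = 0.75 × 441 × 5939 × 10⁻³ = 1964 kN.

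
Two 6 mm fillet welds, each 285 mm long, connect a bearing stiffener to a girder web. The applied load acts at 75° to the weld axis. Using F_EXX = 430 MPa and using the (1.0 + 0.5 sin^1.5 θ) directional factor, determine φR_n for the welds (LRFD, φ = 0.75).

φR_n ≈ 690 kN

t_e = 0.707 × 6 = 4.242 mm; A_we = 4.242 × 570 = 2418 mm².
Directional factor: 1.0 + 0.5 sin^1.5(75°) = 1.475.
F_nw = 0.6 × 430 × 1.475 = 380.5 MPa.
φR_n = 0.75 × 380.5 × 2418 × 10⁻³ = 690 kN.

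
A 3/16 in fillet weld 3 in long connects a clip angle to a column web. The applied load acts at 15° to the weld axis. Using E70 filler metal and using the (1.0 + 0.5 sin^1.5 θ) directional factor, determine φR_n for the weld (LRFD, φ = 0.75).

φR_n ≈ 13.4 kips

E70XX → F_EXX = 70 ksi.
t_e = 0.707 × 0.1875 = 0.1326 in; A_we = 0.1326 × 3 = 0.3977 in².
Directional factor: 1.0 + 0.5 sin^1.5(15°) = 1.066.
F_nw = 0.6 × 70 × 1.066 = 44.77 ksi.
φR_n = 0.75 × 44.77 × 0.3977 = 13.35 kips.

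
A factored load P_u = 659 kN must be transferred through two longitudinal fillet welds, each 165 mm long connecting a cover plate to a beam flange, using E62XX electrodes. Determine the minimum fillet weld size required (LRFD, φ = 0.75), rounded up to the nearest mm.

E62XX → F_EXX = 620 MPa.
Total weld length L = 330 mm.
Required throat t_e = P_u / (φ × 0.6 F_EXX × L) = 659 / (0.75 × 0.6 × 620 × 330 × 10⁻³) = 7.158 mm.
Required leg w = t_e / 0.707 = 10.12 mm → use 11 mm.

w = 11 mm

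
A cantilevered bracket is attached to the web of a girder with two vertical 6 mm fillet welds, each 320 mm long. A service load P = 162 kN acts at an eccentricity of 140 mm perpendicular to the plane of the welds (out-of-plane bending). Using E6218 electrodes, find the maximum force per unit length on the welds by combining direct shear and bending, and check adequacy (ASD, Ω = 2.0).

E62XX → F_EXX = 620 MPa.
L_w = 2 × 320 = 640 mm; section modulus (unit throat) S = 2 × L²/6 = 34130 mm².
Direct shear f_v = P/L_w = 162×10³/640 = 253.1 N/mm.
Moment M = P × e = 162×10³ × 140 = 22680000 N·mm; bending f_b = M/S = 664.5 N/mm.
f_max = √(f_v² + f_b²) = √(253.1² + 664.5²) = 711 N/mm.
r_n/Ω = (1/2.0) × 0.6 × 620 × (0.707 × 6) = 789 N/mm → adequate.

f_max ≈ 711 N/mm; adequate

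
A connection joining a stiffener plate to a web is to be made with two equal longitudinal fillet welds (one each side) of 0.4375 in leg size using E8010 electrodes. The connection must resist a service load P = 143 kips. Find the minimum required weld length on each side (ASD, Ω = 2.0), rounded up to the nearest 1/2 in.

E80XX → F_EXX = 80 ksi.
Throat t_e = 0.707 × 0.4375 = 0.3093 in.
r_n/Ω = (0.6 × 80 × 0.3093) / 2.0 = 7.423 kip/in.
L_req = P / (r_n/Ω) = 143 / 7.423 = 19.26 in total.
Per side: 19.26 / 2 = 9.632 in.
Round up → use L = 10 in on each side.

L = 10 in on each side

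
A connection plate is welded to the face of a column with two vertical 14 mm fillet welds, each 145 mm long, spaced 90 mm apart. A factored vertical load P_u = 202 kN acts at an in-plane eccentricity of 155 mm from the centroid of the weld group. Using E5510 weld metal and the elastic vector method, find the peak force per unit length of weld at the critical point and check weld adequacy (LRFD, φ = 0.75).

f_max ≈ 2870 N/mm; NOT adequate

E55XX → F_EXX = 550 MPa.
Total weld length L_w = 290 mm. Treat welds as unit-width lines.
Polar moment about centroid: J = 2[d³/12 + d(b/2)²] = 2[145³/12 + 145×45²] = 1095000 mm³.
Direct shear f_v = P/L_w = 202×10³ / 290 = 696.6 N/mm (vertical).
Torsion M = P·e = 202×10³ × 155 = 31310000 N·mm.
Critical point at (x, y) = (45, 72.5) from centroid. f_tx = M·y/J = 2072 N/mm; f_ty = M·x/J = 1286 N/mm.
Resultant f_max = √[f_tx² + (f_v + f_ty)²] = √[2072² + (696.6 + 1286)²] = 2868 N/mm.
Capacity per unit length: φr_n = 0.75 × 0.6 × 550 × (0.707 × 14) = 2450 N/mm.
2868 > 2450 → NOT adequate.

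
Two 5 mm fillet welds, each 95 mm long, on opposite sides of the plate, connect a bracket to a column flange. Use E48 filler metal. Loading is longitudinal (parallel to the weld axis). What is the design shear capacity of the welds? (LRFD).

φR_n ≈ 145 kN

E48XX → F_EXX = 480 MPa.
Effective throat t_e = 0.707 × 5 = 3.535 mm.
Total length L = 190 mm; A_we = 3.535 × 190 = 671.6 mm².
F_nw = 0.6 F_EXX = 0.6 × 480 = 288 MPa.
φR_n = 0.75 × 288 × 671.6 × 10⁻³ = 145.1 kN.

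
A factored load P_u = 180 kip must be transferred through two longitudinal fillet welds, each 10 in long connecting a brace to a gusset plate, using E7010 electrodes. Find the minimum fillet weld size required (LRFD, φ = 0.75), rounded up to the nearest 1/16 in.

w = 7/16 in

E70XX → F_EXX = 70 ksi.
Total weld length L = 20 in.
Required throat t_e = P_u / (φ × 0.6 F_EXX × L) = 180 / (0.75 × 0.6 × 70 × 20) = 0.2857 in.
Required leg w = t_e / 0.707 = 0.4041 in → use 7/16 in.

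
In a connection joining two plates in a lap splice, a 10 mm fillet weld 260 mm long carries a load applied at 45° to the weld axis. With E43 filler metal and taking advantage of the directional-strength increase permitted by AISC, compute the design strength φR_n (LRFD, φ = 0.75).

φR_n ≈ 461 kN

E43XX → F_EXX = 430 MPa.
t_e = 0.707 × 10 = 7.07 mm; A_we = 7.07 × 260 = 1838 mm².
Directional factor: 1.0 + 0.5 sin^1.5(45°) = 1.297.
F_nw = 0.6 × 430 × 1.297 = 334.7 MPa.
φR_n = 0.75 × 334.7 × 1838 × 10⁻³ = 461.4 kN.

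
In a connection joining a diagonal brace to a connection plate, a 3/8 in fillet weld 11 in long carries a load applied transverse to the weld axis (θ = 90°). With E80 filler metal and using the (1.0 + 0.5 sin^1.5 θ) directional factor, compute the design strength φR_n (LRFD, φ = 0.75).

φR_n ≈ 157 kip

E80XX → F_EXX = 80 ksi.
t_e = 0.707 × 0.375 = 0.2651 in; A_we = 0.2651 × 11 = 2.916 in².
Directional factor: 1.0 + 0.5 sin^1.5(90°) = 1.5.
F_nw = 0.6 × 80 × 1.5 = 72 ksi.
φR_n = 0.75 × 72 × 2.916 = 157.5 kip.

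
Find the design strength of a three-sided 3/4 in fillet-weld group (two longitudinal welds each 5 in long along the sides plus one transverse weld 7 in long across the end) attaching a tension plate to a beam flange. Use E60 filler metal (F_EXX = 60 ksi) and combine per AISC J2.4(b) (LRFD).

t_e = 0.707 × 0.75 = 0.5302 in.
R_nwl = 0.6 × 60 × 0.5302 × 10 = 190.9 kips (longitudinal, 2 welds).
R_nwt = 0.6 × 60 × 0.5302 × 7 = 133.6 kips (transverse, base value).
(i) R_nwl + R_nwt = 324.5 kips; (ii) 0.85 R_nwl + 1.5 R_nwt = 362.7 kips.
R_n = max = 362.7 kips [governs: (ii)]; φR_n = 272 kips.

φR_n ≈ 272 kips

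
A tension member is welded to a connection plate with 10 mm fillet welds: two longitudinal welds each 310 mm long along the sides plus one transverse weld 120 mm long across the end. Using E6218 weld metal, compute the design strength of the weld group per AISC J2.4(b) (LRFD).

φR_n ≈ 1460 kN

E62XX → F_EXX = 620 MPa.
t_e = 0.707 × 10 = 7.07 mm.
R_nwl = 0.6 × 620 × 7.07 × 620 × 10⁻³ = 1631 kN (longitudinal, 2 welds).
R_nwt = 0.6 × 620 × 7.07 × 120 × 10⁻³ = 315.6 kN (transverse, base value).
(i) R_nwl + R_nwt = 1946 kN; (ii) 0.85 R_nwl + 1.5 R_nwt = 1859 kN.
R_n = max = 1946 kN [governs: (i)]; φR_n = 1460 kN.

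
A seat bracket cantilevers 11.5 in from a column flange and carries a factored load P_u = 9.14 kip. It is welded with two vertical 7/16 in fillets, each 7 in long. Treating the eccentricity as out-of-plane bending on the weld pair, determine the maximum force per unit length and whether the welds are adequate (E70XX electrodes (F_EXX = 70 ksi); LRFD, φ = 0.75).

f_max ≈ 6.47 kip/in; adequate

L_w = 2 × 7 = 14 in; section modulus (unit throat) S = 2 × L²/6 = 16.33 in².
Direct shear f_v = P/L_w = 9.14/14 = 0.6529 kip/in.
Moment M = P × e = 9.14 × 11.5 = 105.11 kip·in; bending f_b = M/S = 6.435 kip/in.
f_max = √(f_v² + f_b²) = √(0.6529² + 6.435²) = 6.468 kip/in.
φr_n = 0.75 × 0.6 × 70 × (0.707 × 0.4375) = 9.743 kip/in → adequate.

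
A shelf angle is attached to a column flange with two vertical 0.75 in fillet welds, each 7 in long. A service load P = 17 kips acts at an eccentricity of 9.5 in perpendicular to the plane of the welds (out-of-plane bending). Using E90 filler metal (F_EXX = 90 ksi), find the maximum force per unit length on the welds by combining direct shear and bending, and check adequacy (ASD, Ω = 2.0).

f_max ≈ 9.96 kip/in; adequate

L_w = 2 × 7 = 14 in; section modulus (unit throat) S = 2 × L²/6 = 16.33 in².
Direct shear f_v = P/L_w = 17/14 = 1.214 kip/in.
Moment M = P × e = 17 × 9.5 = 161.5 kip·in; bending f_b = M/S = 9.888 kip/in.
f_max = √(f_v² + f_b²) = √(1.214² + 9.888²) = 9.962 kip/in.
r_n/Ω = (1/2.0) × 0.6 × 90 × (0.707 × 0.75) = 14.32 kip/in → adequate.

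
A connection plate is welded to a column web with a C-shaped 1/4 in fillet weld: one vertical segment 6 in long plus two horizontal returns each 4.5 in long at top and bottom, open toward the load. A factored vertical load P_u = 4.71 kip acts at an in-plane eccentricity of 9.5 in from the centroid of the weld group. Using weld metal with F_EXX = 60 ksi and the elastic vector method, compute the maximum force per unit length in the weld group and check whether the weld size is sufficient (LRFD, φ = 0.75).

f_max ≈ 1.71 kip/in; adequate

Total weld length L_w = 15 in. Treat welds as unit-width lines.
Centroid: x̄ = 2×4.5×2.25 / 15 = 1.35 in from the vertical weld.
Polar moment about centroid: J = I_x + I_y = [6³/12 + 2×4.5×3²] + [6×1.35² + 2(4.5³/12 + 4.5×0.9²)] = 132.4 in³.
Direct shear f_v = P/L_w = 4.71 / 15 = 0.314 kip/in (vertical).
Torsion M = P·e = 4.71 × 9.5 = 44.745 kip·in.
Critical point at (x, y) = (3.15, 3) from centroid. f_tx = M·y/J = 1.014 kip/in; f_ty = M·x/J = 1.064 kip/in.
Resultant f_max = √[f_tx² + (f_v + f_ty)²] = √[1.014² + (0.314 + 1.064)²] = 1.711 kip/in.
Capacity per unit length: φr_n = 0.75 × 0.6 × 60 × (0.707 × 0.25) = 4.772 kip/in.
1.711 ≤ 4.772 → adequate.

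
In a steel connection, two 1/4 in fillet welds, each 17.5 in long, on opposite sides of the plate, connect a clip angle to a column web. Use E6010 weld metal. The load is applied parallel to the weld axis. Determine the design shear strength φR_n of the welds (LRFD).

E60XX → F_EXX = 60 ksi.
Effective throat t_e = 0.707 × 0.25 = 0.1767 in.
Total length L = 35 in; A_we = 0.1767 × 35 = 6.186 in².
F_nw = 0.6 F_EXX = 0.6 × 60 = 36 ksi.
φR_n = 0.75 × 36 × 6.186 = 167 kips.

φR_n ≈ 167 kips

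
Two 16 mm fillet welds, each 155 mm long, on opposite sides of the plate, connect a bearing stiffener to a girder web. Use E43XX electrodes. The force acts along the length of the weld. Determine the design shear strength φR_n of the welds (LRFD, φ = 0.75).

φR_n ≈ 679 kN

E43XX → F_EXX = 430 MPa.
Effective throat t_e = 0.707 × 16 = 11.31 mm.
Total length L = 310 mm; A_we = 11.31 × 310 = 3507 mm².
F_nw = 0.6 F_EXX = 0.6 × 430 = 258 MPa.
φR_n = 0.75 × 258 × 3507 × 10⁻³ = 678.6 kN.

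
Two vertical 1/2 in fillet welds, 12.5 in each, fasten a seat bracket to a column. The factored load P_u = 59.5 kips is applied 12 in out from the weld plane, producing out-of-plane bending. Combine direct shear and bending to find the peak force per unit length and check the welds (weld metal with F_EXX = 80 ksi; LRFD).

L_w = 2 × 12.5 = 25 in; section modulus (unit throat) S = 2 × L²/6 = 52.08 in².
Direct shear f_v = P/L_w = 59.5/25 = 2.38 kip/in.
Moment M = P × e = 59.5 × 12 = 714 kip·in; bending f_b = M/S = 13.71 kip/in.
f_max = √(f_v² + f_b²) = √(2.38² + 13.71²) = 13.91 kip/in.
φr_n = 0.75 × 0.6 × 80 × (0.707 × 0.5) = 12.73 kip/in → NOT adequate.

f_max ≈ 13.9 kip/in; NOT adequate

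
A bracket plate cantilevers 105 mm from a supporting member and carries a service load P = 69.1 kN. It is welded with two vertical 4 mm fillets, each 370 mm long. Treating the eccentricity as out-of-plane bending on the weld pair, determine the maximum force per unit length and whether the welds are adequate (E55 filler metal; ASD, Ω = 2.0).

E55XX → F_EXX = 550 MPa.
L_w = 2 × 370 = 740 mm; section modulus (unit throat) S = 2 × L²/6 = 45630 mm².
Direct shear f_v = P/L_w = 69.1×10³/740 = 93.38 N/mm.
Moment M = P × e = 69.1×10³ × 105 = 7255500 N·mm; bending f_b = M/S = 159 N/mm.
f_max = √(f_v² + f_b²) = √(93.38² + 159²) = 184.4 N/mm.
r_n/Ω = (1/2.0) × 0.6 × 550 × (0.707 × 4) = 466.6 N/mm → adequate.

f_max ≈ 184 N/mm; adequate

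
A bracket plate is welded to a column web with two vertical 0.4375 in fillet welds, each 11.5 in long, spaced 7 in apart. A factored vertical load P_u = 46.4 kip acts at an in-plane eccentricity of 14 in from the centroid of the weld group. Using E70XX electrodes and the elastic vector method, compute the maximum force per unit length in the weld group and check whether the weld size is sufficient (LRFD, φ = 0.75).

E70XX → F_EXX = 70 ksi.
Total weld length L_w = 23 in. Treat welds as unit-width lines.
Polar moment about centroid: J = 2[d³/12 + d(b/2)²] = 2[11.5³/12 + 11.5×3.5²] = 535.2 in³.
Direct shear f_v = P/L_w = 46.4 / 23 = 2.017 kip/in (vertical).
Torsion M = P·e = 46.4 × 14 = 649.6 kip·in.
Critical point at (x, y) = (3.5, 5.75) from centroid. f_tx = M·y/J = 6.979 kip/in; f_ty = M·x/J = 4.248 kip/in.
Resultant f_max = √[f_tx² + (f_v + f_ty)²] = √[6.979² + (2.017 + 4.248)²] = 9.378 kip/in.
Capacity per unit length: φr_n = 0.75 × 0.6 × 70 × (0.707 × 0.4375) = 9.743 kip/in.
9.378 ≤ 9.743 → adequate.

f_max ≈ 9.38 kip/in; adequate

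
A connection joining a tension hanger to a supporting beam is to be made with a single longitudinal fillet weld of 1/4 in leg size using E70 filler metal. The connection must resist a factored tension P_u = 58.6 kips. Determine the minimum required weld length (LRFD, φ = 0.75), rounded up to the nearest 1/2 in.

E70XX → F_EXX = 70 ksi.
Throat t_e = 0.707 × 0.25 = 0.1767 in.
φr_n = 0.75 × 0.6 × 70 × 0.1767 = 5.568 kips/in.
L_req = P_u / φr_n = 58.6 / 5.568 = 10.53 in total.
Round up → use L = 11 in.

L = 11 in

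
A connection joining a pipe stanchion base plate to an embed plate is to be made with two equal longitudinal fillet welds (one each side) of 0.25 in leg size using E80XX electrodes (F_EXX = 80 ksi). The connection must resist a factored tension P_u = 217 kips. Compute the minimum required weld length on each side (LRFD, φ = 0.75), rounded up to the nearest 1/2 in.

Throat t_e = 0.707 × 0.25 = 0.1767 in.
φr_n = 0.75 × 0.6 × 80 × 0.1767 = 6.363 kips/in.
L_req = P_u / φr_n = 217 / 6.363 = 34.1 in total.
Per side: 34.1 / 2 = 17.05 in.
Round up → use L = 17.5 in on each side.

L = 17.5 in on each side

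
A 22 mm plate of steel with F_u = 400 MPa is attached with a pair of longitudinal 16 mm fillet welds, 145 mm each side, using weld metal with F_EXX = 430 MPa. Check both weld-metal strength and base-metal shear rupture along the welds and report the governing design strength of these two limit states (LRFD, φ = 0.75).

φR_n ≈ 635 kN (weld metal governs)

t_e = 0.707 × 16 = 11.31 mm; L = 290 mm.
Weld metal: φR_n = 0.75 × 0.6 × 430 × 11.31 × 290 × 10⁻³ = 634.8 kN.
Base metal (shear rupture): φR_n = 0.75 × 0.6 × 400 × 22 × 290 × 10⁻³ = 1148 kN.
Governing: weld metal.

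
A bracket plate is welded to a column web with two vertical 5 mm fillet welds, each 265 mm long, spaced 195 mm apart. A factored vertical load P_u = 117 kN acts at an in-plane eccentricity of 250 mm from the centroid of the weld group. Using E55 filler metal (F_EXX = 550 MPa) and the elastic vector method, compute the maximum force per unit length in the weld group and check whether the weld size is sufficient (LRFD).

f_max ≈ 744 N/mm; adequate

Total weld length L_w = 530 mm. Treat welds as unit-width lines.
Polar moment about centroid: J = 2[d³/12 + d(b/2)²] = 2[265³/12 + 265×97.5²] = 8140000 mm³.
Direct shear f_v = P/L_w = 117×10³ / 530 = 220.8 N/mm (vertical).
Torsion M = P·e = 117×10³ × 250 = 29250000 N·mm.
Critical point at (x, y) = (97.5, 132.5) from centroid. f_tx = M·y/J = 476.1 N/mm; f_ty = M·x/J = 350.4 N/mm.
Resultant f_max = √[f_tx² + (f_v + f_ty)²] = √[476.1² + (220.8 + 350.4)²] = 743.5 N/mm.
Capacity per unit length: φr_n = 0.75 × 0.6 × 550 × (0.707 × 5) = 874.9 N/mm.
743.5 ≤ 874.9 → adequate.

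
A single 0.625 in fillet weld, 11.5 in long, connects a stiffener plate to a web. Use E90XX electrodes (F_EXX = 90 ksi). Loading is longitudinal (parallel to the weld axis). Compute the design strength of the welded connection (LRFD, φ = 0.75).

Effective throat t_e = 0.707 × 0.625 = 0.4419 in.
Total length L = 11.5 in; A_we = 0.4419 × 11.5 = 5.082 in².
F_nw = 0.6 F_EXX = 0.6 × 90 = 54 ksi.
φR_n = 0.75 × 54 × 5.082 = 205.8 kips.

φR_n ≈ 206 kips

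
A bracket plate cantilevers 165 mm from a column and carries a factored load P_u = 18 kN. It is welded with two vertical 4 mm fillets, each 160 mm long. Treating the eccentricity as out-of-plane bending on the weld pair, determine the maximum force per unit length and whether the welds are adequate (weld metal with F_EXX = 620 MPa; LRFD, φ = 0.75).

f_max ≈ 353 N/mm; adequate

L_w = 2 × 160 = 320 mm; section modulus (unit throat) S = 2 × L²/6 = 8533 mm².
Direct shear f_v = P/L_w = 18×10³/320 = 56.25 N/mm.
Moment M = P × e = 18×10³ × 165 = 2970000 N·mm; bending f_b = M/S = 348 N/mm.
f_max = √(f_v² + f_b²) = √(56.25² + 348²) = 352.6 N/mm.
φr_n = 0.75 × 0.6 × 620 × (0.707 × 4) = 789 N/mm → adequate.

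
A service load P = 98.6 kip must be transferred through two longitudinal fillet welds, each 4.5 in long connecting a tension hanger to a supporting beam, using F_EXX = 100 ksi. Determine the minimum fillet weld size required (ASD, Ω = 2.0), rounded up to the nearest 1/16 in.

Total weld length L = 9 in.
Required throat t_e = P × Ω / (0.6 F_EXX × L) = 98.6 × 2.0 / (0.6 × 100 × 9) = 0.3652 in.
Required leg w = t_e / 0.707 = 0.5165 in → use 9/16 in.

w = 9/16 in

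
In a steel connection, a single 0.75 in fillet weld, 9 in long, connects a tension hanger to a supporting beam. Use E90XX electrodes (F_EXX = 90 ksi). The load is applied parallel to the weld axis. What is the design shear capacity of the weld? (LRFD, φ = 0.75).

Effective throat t_e = 0.707 × 0.75 = 0.5302 in.
Total length L = 9 in; A_we = 0.5302 × 9 = 4.772 in².
F_nw = 0.6 F_EXX = 0.6 × 90 = 54 ksi.
φR_n = 0.75 × 54 × 4.772 = 193.3 kips.

φR_n ≈ 193 kips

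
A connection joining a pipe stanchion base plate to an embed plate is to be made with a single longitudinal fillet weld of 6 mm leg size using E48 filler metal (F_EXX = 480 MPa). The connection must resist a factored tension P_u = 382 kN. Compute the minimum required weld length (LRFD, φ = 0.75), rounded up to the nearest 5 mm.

Throat t_e = 0.707 × 6 = 4.242 mm.
φr_n = 0.75 × 0.6 × 480 × 4.242 × 10⁻³ = 0.9163 kN/mm.
L_req = P_u / φr_n = 382 / 0.9163 = 416.9 mm total.
Round up → use L = 420 mm.

L = 420 mm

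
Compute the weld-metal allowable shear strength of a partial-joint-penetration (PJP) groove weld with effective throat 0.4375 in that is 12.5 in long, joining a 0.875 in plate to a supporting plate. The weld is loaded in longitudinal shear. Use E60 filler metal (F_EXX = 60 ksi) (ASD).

Effective throat (given) t_e = 0.4375 in.
A_we = 0.4375 × 12.5 = 5.469 in².
F_nw = 0.6 F_EXX = 36 ksi.
R_n/Ω = (36 × 5.469) / 2.0 = 98.44 kip.

R_n/Ω ≈ 98.4 kip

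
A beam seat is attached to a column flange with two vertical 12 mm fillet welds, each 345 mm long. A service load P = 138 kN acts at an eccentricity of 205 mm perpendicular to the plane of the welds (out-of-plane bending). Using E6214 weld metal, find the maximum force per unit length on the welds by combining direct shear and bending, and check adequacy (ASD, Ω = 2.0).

E62XX → F_EXX = 620 MPa.
L_w = 2 × 345 = 690 mm; section modulus (unit throat) S = 2 × L²/6 = 39680 mm².
Direct shear f_v = P/L_w = 138×10³/690 = 200 N/mm.
Moment M = P × e = 138×10³ × 205 = 28290000 N·mm; bending f_b = M/S = 713 N/mm.
f_max = √(f_v² + f_b²) = √(200² + 713²) = 740.6 N/mm.
r_n/Ω = (1/2.0) × 0.6 × 620 × (0.707 × 12) = 1578 N/mm → adequate.

f_max ≈ 741 N/mm; adequate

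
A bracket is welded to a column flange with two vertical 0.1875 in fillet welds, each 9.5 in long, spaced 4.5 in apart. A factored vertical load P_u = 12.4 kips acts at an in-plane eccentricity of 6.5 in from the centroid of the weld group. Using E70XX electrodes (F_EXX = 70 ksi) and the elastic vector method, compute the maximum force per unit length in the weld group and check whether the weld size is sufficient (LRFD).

Total weld length L_w = 19 in. Treat welds as unit-width lines.
Polar moment about centroid: J = 2[d³/12 + d(b/2)²] = 2[9.5³/12 + 9.5×2.25²] = 239.1 in³.
Direct shear f_v = P/L_w = 12.4 / 19 = 0.6526 kip/in (vertical).
Torsion M = P·e = 12.4 × 6.5 = 80.6 kip·in.
Critical point at (x, y) = (2.25, 4.75) from centroid. f_tx = M·y/J = 1.601 kip/in; f_ty = M·x/J = 0.7585 kip/in.
Resultant f_max = √[f_tx² + (f_v + f_ty)²] = √[1.601² + (0.6526 + 0.7585)²] = 2.134 kip/in.
Capacity per unit length: φr_n = 0.75 × 0.6 × 70 × (0.707 × 0.1875) = 4.176 kip/in.
2.134 ≤ 4.176 → adequate.

f_max ≈ 2.13 kip/in; adequate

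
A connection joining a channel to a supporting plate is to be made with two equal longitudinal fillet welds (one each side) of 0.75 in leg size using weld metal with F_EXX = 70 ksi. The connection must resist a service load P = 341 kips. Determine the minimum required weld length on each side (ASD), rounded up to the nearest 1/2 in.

Throat t_e = 0.707 × 0.75 = 0.5302 in.
r_n/Ω = (0.6 × 70 × 0.5302) / 2.0 = 11.14 kip/in.
L_req = P / (r_n/Ω) = 341 / 11.14 = 30.62 in total.
Per side: 30.62 / 2 = 15.31 in.
Round up → use L = 15.5 in on each side.

L = 15.5 in on each side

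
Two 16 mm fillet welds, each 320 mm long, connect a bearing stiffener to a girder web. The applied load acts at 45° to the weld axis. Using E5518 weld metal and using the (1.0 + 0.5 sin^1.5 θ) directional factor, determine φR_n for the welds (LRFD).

E55XX → F_EXX = 550 MPa.
t_e = 0.707 × 16 = 11.31 mm; A_we = 11.31 × 640 = 7240 mm².
Directional factor: 1.0 + 0.5 sin^1.5(45°) = 1.297.
F_nw = 0.6 × 550 × 1.297 = 428.1 MPa.
φR_n = 0.75 × 428.1 × 7240 × 10⁻³ = 2325 kN.

φR_n ≈ 2320 kN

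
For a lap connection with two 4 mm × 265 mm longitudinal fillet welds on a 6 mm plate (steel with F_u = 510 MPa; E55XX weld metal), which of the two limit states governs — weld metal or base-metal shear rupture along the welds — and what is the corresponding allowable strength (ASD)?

R_n/Ω ≈ 247 kN (weld metal governs)

E55XX → F_EXX = 550 MPa.
t_e = 0.707 × 4 = 2.828 mm; L = 530 mm.
Weld metal: R_n/Ω = (1/2.0) × 0.6 × 550 × 2.828 × 530 × 10⁻³ = 247.3 kN.
Base metal (shear rupture): R_n/Ω = (1/2.0) × 0.6 × 510 × 6 × 530 × 10⁻³ = 486.5 kN.
Governing: weld metal.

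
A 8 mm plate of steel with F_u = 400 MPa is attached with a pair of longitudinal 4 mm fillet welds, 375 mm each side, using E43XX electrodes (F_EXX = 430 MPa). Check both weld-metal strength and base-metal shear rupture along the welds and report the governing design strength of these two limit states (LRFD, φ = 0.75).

φR_n ≈ 410 kN (weld metal governs)

t_e = 0.707 × 4 = 2.828 mm; L = 750 mm.
Weld metal: φR_n = 0.75 × 0.6 × 430 × 2.828 × 750 × 10⁻³ = 410.4 kN.
Base metal (shear rupture): φR_n = 0.75 × 0.6 × 400 × 8 × 750 × 10⁻³ = 1080 kN.
Governing: weld metal.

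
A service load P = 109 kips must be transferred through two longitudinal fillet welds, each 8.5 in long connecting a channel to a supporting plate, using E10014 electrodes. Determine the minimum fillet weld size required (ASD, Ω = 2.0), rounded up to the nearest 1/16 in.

w = 5/16 in

E100XX → F_EXX = 100 ksi.
Total weld length L = 17 in.
Required throat t_e = P × Ω / (0.6 F_EXX × L) = 109 × 2.0 / (0.6 × 100 × 17) = 0.2137 in.
Required leg w = t_e / 0.707 = 0.3023 in → use 5/16 in.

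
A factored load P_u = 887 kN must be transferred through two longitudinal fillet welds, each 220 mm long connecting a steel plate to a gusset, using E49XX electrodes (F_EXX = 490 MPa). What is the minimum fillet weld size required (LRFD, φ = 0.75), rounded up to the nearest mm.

w = 13 mm

Total weld length L = 440 mm.
Required throat t_e = P_u / (φ × 0.6 F_EXX × L) = 887 / (0.75 × 0.6 × 490 × 440 × 10⁻³) = 9.142 mm.
Required leg w = t_e / 0.707 = 12.93 mm → use 13 mm.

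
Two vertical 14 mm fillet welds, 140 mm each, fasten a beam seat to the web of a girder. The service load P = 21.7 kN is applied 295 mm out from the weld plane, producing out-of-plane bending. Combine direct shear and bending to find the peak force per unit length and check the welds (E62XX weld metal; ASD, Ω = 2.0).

f_max ≈ 983 N/mm; adequate

E62XX → F_EXX = 620 MPa.
L_w = 2 × 140 = 280 mm; section modulus (unit throat) S = 2 × L²/6 = 6533 mm².
Direct shear f_v = P/L_w = 21.7×10³/280 = 77.5 N/mm.
Moment M = P × e = 21.7×10³ × 295 = 6401500 N·mm; bending f_b = M/S = 979.8 N/mm.
f_max = √(f_v² + f_b²) = √(77.5² + 979.8²) = 982.9 N/mm.
r_n/Ω = (1/2.0) × 0.6 × 620 × (0.707 × 14) = 1841 N/mm → adequate.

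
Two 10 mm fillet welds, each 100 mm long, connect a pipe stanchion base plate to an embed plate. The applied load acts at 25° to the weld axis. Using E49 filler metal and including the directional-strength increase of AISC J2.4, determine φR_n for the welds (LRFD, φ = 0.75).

φR_n ≈ 355 kN

E49XX → F_EXX = 490 MPa.
t_e = 0.707 × 10 = 7.07 mm; A_we = 7.07 × 200 = 1414 mm².
Directional factor: 1.0 + 0.5 sin^1.5(25°) = 1.137.
F_nw = 0.6 × 490 × 1.137 = 334.4 MPa.
φR_n = 0.75 × 334.4 × 1414 × 10⁻³ = 354.6 kN.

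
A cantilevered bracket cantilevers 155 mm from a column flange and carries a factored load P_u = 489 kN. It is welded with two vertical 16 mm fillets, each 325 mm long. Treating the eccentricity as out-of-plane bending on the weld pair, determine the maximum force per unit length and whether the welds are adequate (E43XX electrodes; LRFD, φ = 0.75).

E43XX → F_EXX = 430 MPa.
L_w = 2 × 325 = 650 mm; section modulus (unit throat) S = 2 × L²/6 = 35210 mm².
Direct shear f_v = P/L_w = 489×10³/650 = 752.3 N/mm.
Moment M = P × e = 489×10³ × 155 = 75795000 N·mm; bending f_b = M/S = 2153 N/mm.
f_max = √(f_v² + f_b²) = √(752.3² + 2153²) = 2280 N/mm.
φr_n = 0.75 × 0.6 × 430 × (0.707 × 16) = 2189 N/mm → NOT adequate.

f_max ≈ 2280 N/mm; NOT adequate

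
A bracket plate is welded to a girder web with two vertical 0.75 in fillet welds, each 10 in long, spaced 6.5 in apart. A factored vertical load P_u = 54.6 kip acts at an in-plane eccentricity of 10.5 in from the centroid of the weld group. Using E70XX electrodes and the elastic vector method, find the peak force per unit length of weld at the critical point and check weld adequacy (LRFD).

E70XX → F_EXX = 70 ksi.
Total weld length L_w = 20 in. Treat welds as unit-width lines.
Polar moment about centroid: J = 2[d³/12 + d(b/2)²] = 2[10³/12 + 10×3.25²] = 377.9 in³.
Direct shear f_v = P/L_w = 54.6 / 20 = 2.73 kip/in (vertical).
Torsion M = P·e = 54.6 × 10.5 = 573.3 kip·in.
Critical point at (x, y) = (3.25, 5) from centroid. f_tx = M·y/J = 7.585 kip/in; f_ty = M·x/J = 4.93 kip/in.
Resultant f_max = √[f_tx² + (f_v + f_ty)²] = √[7.585² + (2.73 + 4.93)²] = 10.78 kip/in.
Capacity per unit length: φr_n = 0.75 × 0.6 × 70 × (0.707 × 0.75) = 16.7 kip/in.
10.78 ≤ 16.7 → adequate.

f_max ≈ 10.8 kip/in; adequate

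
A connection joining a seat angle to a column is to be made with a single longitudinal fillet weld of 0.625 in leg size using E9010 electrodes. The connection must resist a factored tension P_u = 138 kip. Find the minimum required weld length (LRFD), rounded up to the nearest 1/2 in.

E90XX → F_EXX = 90 ksi.
Throat t_e = 0.707 × 0.625 = 0.4419 in.
φr_n = 0.75 × 0.6 × 90 × 0.4419 = 17.9 kip/in.
L_req = P_u / φr_n = 138 / 17.9 = 7.711 in total.
Round up → use L = 8 in.

L = 8 in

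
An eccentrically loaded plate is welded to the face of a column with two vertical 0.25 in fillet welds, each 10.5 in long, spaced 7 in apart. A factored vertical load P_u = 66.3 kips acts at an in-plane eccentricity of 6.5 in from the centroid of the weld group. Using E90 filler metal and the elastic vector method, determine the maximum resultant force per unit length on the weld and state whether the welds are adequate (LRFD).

f_max ≈ 8.22 kip/in; NOT adequate

E90XX → F_EXX = 90 ksi.
Total weld length L_w = 21 in. Treat welds as unit-width lines.
Polar moment about centroid: J = 2[d³/12 + d(b/2)²] = 2[10.5³/12 + 10.5×3.5²] = 450.2 in³.
Direct shear f_v = P/L_w = 66.3 / 21 = 3.157 kip/in (vertical).
Torsion M = P·e = 66.3 × 6.5 = 430.95 kip·in.
Critical point at (x, y) = (3.5, 5.25) from centroid. f_tx = M·y/J = 5.026 kip/in; f_ty = M·x/J = 3.35 kip/in.
Resultant f_max = √[f_tx² + (f_v + f_ty)²] = √[5.026² + (3.157 + 3.35)²] = 8.222 kip/in.
Capacity per unit length: φr_n = 0.75 × 0.6 × 90 × (0.707 × 0.25) = 7.158 kip/in.
8.222 > 7.158 → NOT adequate.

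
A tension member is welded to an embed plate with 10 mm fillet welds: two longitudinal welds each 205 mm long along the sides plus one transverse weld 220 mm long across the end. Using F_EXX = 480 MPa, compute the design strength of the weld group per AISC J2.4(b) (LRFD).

t_e = 0.707 × 10 = 7.07 mm.
R_nwl = 0.6 × 480 × 7.07 × 410 × 10⁻³ = 834.8 kN (longitudinal, 2 welds).
R_nwt = 0.6 × 480 × 7.07 × 220 × 10⁻³ = 448 kN (transverse, base value).
(i) R_nwl + R_nwt = 1283 kN; (ii) 0.85 R_nwl + 1.5 R_nwt = 1382 kN.
R_n = max = 1382 kN [governs: (ii)]; φR_n = 1036 kN.

φR_n ≈ 1040 kN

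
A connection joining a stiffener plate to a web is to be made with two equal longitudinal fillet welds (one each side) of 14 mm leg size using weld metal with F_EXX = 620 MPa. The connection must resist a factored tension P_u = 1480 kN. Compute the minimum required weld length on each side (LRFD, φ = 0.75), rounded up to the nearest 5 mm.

Throat t_e = 0.707 × 14 = 9.898 mm.
φr_n = 0.75 × 0.6 × 620 × 9.898 × 10⁻³ = 2.762 kN/mm.
L_req = P_u / φr_n = 1480 / 2.762 = 535.9 mm total.
Per side: 535.9 / 2 = 268 mm.
Round up → use L = 270 mm on each side.

L = 270 mm on each side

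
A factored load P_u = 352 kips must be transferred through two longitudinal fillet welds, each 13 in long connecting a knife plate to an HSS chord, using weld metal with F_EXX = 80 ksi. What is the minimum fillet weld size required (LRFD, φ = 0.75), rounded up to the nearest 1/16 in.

w = 9/16 in

Total weld length L = 26 in.
Required throat t_e = P_u / (φ × 0.6 F_EXX × L) = 352 / (0.75 × 0.6 × 80 × 26) = 0.3761 in.
Required leg w = t_e / 0.707 = 0.5319 in → use 9/16 in.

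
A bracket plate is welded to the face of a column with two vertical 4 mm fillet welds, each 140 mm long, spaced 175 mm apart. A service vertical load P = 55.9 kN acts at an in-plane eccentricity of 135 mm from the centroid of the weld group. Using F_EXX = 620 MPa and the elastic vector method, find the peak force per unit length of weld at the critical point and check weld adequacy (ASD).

Total weld length L_w = 280 mm. Treat welds as unit-width lines.
Polar moment about centroid: J = 2[d³/12 + d(b/2)²] = 2[140³/12 + 140×87.5²] = 2601000 mm³.
Direct shear f_v = P/L_w = 55.9×10³ / 280 = 199.6 N/mm (vertical).
Torsion M = P·e = 55.9×10³ × 135 = 7546500 N·mm.
Critical point at (x, y) = (87.5, 70) from centroid. f_tx = M·y/J = 203.1 N/mm; f_ty = M·x/J = 253.9 N/mm.
Resultant f_max = √[f_tx² + (f_v + f_ty)²] = √[203.1² + (199.6 + 253.9)²] = 496.9 N/mm.
Capacity per unit length: r_n/Ω = (1/2.0) × 0.6 × 620 × (0.707 × 4) = 526 N/mm.
496.9 ≤ 526 → adequate.

f_max ≈ 497 N/mm; adequate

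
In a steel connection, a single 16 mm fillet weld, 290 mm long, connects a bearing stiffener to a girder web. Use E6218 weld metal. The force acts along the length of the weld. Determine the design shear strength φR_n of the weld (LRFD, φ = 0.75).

E62XX → F_EXX = 620 MPa.
Effective throat t_e = 0.707 × 16 = 11.31 mm.
Total length L = 290 mm; A_we = 11.31 × 290 = 3280 mm².
F_nw = 0.6 F_EXX = 0.6 × 620 = 372 MPa.
φR_n = 0.75 × 372 × 3280 × 10⁻³ = 915.3 kN.

φR_n ≈ 915 kN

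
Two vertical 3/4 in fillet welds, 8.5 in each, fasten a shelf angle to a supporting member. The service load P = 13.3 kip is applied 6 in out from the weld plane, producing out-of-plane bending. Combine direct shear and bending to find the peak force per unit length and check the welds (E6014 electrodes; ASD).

f_max ≈ 3.4 kip/in; adequate

E60XX → F_EXX = 60 ksi.
L_w = 2 × 8.5 = 17 in; section modulus (unit throat) S = 2 × L²/6 = 24.08 in².
Direct shear f_v = P/L_w = 13.3/17 = 0.7824 kip/in.
Moment M = P × e = 13.3 × 6 = 79.8 kip·in; bending f_b = M/S = 3.313 kip/in.
f_max = √(f_v² + f_b²) = √(0.7824² + 3.313²) = 3.405 kip/in.
r_n/Ω = (1/2.0) × 0.6 × 60 × (0.707 × 0.75) = 9.544 kip/in → adequate.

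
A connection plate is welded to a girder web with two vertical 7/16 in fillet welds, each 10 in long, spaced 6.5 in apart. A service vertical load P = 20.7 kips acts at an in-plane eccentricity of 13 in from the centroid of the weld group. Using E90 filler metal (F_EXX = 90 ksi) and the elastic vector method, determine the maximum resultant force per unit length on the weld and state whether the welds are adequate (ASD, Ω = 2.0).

f_max ≈ 4.89 kip/in; adequate

Total weld length L_w = 20 in. Treat welds as unit-width lines.
Polar moment about centroid: J = 2[d³/12 + d(b/2)²] = 2[10³/12 + 10×3.25²] = 377.9 in³.
Direct shear f_v = P/L_w = 20.7 / 20 = 1.035 kip/in (vertical).
Torsion M = P·e = 20.7 × 13 = 269.1 kip·in.
Critical point at (x, y) = (3.25, 5) from centroid. f_tx = M·y/J = 3.56 kip/in; f_ty = M·x/J = 2.314 kip/in.
Resultant f_max = √[f_tx² + (f_v + f_ty)²] = √[3.56² + (1.035 + 2.314)²] = 4.888 kip/in.
Capacity per unit length: r_n/Ω = (1/2.0) × 0.6 × 90 × (0.707 × 0.4375) = 8.351 kip/in.
4.888 ≤ 8.351 → adequate.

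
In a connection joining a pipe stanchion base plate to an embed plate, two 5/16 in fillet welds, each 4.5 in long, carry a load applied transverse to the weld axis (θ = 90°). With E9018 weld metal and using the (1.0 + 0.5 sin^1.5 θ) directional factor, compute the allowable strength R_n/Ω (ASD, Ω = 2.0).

R_n/Ω ≈ 80.5 kip

E90XX → F_EXX = 90 ksi.
t_e = 0.707 × 0.3125 = 0.2209 in; A_we = 0.2209 × 9 = 1.988 in².
Directional factor: 1.0 + 0.5 sin^1.5(90°) = 1.5.
F_nw = 0.6 × 90 × 1.5 = 81 ksi.
R_n/Ω = (81 × 1.988) / 2.0 = 80.53 kip.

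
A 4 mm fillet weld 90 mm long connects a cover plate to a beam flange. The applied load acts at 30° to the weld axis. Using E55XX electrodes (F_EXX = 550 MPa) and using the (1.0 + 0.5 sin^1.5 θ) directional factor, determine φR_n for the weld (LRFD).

t_e = 0.707 × 4 = 2.828 mm; A_we = 2.828 × 90 = 254.5 mm².
Directional factor: 1.0 + 0.5 sin^1.5(30°) = 1.177.
F_nw = 0.6 × 550 × 1.177 = 388.3 MPa.
φR_n = 0.75 × 388.3 × 254.5 × 10⁻³ = 74.13 kN.

φR_n ≈ 74.1 kN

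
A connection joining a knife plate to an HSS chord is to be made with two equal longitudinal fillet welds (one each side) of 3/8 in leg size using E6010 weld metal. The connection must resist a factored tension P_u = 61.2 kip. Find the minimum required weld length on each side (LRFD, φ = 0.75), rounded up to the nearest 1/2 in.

E60XX → F_EXX = 60 ksi.
Throat t_e = 0.707 × 0.375 = 0.2651 in.
φr_n = 0.75 × 0.6 × 60 × 0.2651 = 7.158 kip/in.
L_req = P_u / φr_n = 61.2 / 7.158 = 8.549 in total.
Per side: 8.549 / 2 = 4.275 in.
Round up → use L = 4.5 in on each side.

L = 4.5 in on each side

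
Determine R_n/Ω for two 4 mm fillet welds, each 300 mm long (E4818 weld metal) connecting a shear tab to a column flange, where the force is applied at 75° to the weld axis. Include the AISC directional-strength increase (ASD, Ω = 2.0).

E48XX → F_EXX = 480 MPa.
t_e = 0.707 × 4 = 2.828 mm; A_we = 2.828 × 600 = 1697 mm².
Directional factor: 1.0 + 0.5 sin^1.5(75°) = 1.475.
F_nw = 0.6 × 480 × 1.475 = 424.7 MPa.
R_n/Ω = (424.7 × 1697) / 2.0 × 10⁻³ = 360.3 kN.

R_n/Ω ≈ 360 kN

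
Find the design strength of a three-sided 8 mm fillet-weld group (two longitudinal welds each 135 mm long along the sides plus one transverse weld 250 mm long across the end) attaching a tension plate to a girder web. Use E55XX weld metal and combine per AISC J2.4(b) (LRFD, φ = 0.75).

φR_n ≈ 846 kN

E55XX → F_EXX = 550 MPa.
t_e = 0.707 × 8 = 5.656 mm.
R_nwl = 0.6 × 550 × 5.656 × 270 × 10⁻³ = 503.9 kN (longitudinal, 2 welds).
R_nwt = 0.6 × 550 × 5.656 × 250 × 10⁻³ = 466.6 kN (transverse, base value).
(i) R_nwl + R_nwt = 970.6 kN; (ii) 0.85 R_nwl + 1.5 R_nwt = 1128 kN.
R_n = max = 1128 kN [governs: (ii)]; φR_n = 846.2 kN.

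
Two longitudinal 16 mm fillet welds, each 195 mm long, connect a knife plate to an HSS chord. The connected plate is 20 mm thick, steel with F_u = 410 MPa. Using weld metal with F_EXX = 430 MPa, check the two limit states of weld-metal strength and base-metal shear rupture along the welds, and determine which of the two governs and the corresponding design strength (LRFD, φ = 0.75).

φR_n ≈ 854 kN (weld metal governs)

t_e = 0.707 × 16 = 11.31 mm; L = 390 mm.
Weld metal: φR_n = 0.75 × 0.6 × 430 × 11.31 × 390 × 10⁻³ = 853.7 kN.
Base metal (shear rupture): φR_n = 0.75 × 0.6 × 410 × 20 × 390 × 10⁻³ = 1439 kN.
Governing: weld metal.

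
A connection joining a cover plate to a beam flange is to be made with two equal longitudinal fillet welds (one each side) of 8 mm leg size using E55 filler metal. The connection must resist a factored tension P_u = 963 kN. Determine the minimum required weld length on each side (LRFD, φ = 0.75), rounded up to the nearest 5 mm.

L = 345 mm on each side

E55XX → F_EXX = 550 MPa.
Throat t_e = 0.707 × 8 = 5.656 mm.
φr_n = 0.75 × 0.6 × 550 × 5.656 × 10⁻³ = 1.4 kN/mm.
L_req = P_u / φr_n = 963 / 1.4 = 687.9 mm total.
Per side: 687.9 / 2 = 344 mm.
Round up → use L = 345 mm on each side.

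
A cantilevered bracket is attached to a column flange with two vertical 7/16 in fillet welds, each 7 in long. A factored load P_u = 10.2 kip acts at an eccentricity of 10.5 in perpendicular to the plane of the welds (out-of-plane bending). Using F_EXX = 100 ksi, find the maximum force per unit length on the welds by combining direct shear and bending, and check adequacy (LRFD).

f_max ≈ 6.6 kip/in; adequate

L_w = 2 × 7 = 14 in; section modulus (unit throat) S = 2 × L²/6 = 16.33 in².
Direct shear f_v = P/L_w = 10.2/14 = 0.7286 kip/in.
Moment M = P × e = 10.2 × 10.5 = 107.1 kip·in; bending f_b = M/S = 6.557 kip/in.
f_max = √(f_v² + f_b²) = √(0.7286² + 6.557²) = 6.597 kip/in.
φr_n = 0.75 × 0.6 × 100 × (0.707 × 0.4375) = 13.92 kip/in → adequate.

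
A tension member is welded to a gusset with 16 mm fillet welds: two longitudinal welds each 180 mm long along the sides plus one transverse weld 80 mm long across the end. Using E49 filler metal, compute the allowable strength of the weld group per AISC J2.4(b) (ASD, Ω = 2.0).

E49XX → F_EXX = 490 MPa.
t_e = 0.707 × 16 = 11.31 mm.
R_nwl = 0.6 × 490 × 11.31 × 360 × 10⁻³ = 1197 kN (longitudinal, 2 welds).
R_nwt = 0.6 × 490 × 11.31 × 80 × 10⁻³ = 266.1 kN (transverse, base value).
(i) R_nwl + R_nwt = 1463 kN; (ii) 0.85 R_nwl + 1.5 R_nwt = 1417 kN.
R_n = max = 1463 kN [governs: (i)]; R_n/Ω = 731.7 kN.

R_n/Ω ≈ 732 kN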